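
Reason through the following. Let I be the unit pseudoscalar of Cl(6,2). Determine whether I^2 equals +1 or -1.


The pseudoscalar I = e1...e_n (product of all n generators) of Cl(p,q) satisfies I^2 = (-1)^(q + n(n-1)/2).
p = 6, q = 2, n = p + q = 8
n(n-1)/2 = 8 * 7 / 2 = 28
Exponent = q + n(n-1)/2 = 2 + 28 = 30
I^2 = (-1)^30 = +1


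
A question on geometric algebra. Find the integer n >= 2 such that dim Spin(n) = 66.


dim Spin(n) = dim so(n) = n(n-1)/2.
Solve n(n-1)/2 = 66, i.e. n^2 - n - 132 = 0.
Discriminant = 1 + 8*66 = 529
n = (1 + sqrt(529))/2 = (1 + 23)/2 = 12


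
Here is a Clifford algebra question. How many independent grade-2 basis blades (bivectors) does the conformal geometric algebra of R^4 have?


The conformal model of R^4 uses Cl(5,1) with m = 4 + 2 = 6 generators.
Number of grade-2 blades = C(m, 2) = C(6, 2)
= 6*5/2 = 15


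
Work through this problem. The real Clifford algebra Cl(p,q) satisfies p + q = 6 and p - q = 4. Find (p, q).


We need p + q = 6 and p - q = 4.
Adding: 2p = 6 + 4 = 10, so p = 5.
Then q = 6 - 5 = 1.
(p, q) = (5, 1)


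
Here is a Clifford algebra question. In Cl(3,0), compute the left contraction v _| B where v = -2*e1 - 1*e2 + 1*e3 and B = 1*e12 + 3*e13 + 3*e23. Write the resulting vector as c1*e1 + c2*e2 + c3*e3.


Left contraction v _| B = <vB>_1 (grade-1 part of the geometric product vB).
Using e1_|e12 = e2, e2_|e12 = -e1, e1_|e13 = e3, e3_|e13 = -e1, e2_|e23 = e3, e3_|e23 = -e2:
e1 coeff: -v2*b12 - v3*b13 = -(-1)*(1) - (1)*(3) = -2
e2 coeff: v1*b12 - v3*b23 = (-2)*(1) - (1)*(3) = -5
e3 coeff: v1*b13 + v2*b23 = (-2)*(3) + (-1)*(3) = -9
v _| B = -2*e1 - 5*e2 - 9*e3


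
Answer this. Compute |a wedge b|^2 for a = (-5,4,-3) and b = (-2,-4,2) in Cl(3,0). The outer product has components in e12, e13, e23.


a wedge b = (a1*b2 - a2*b1)*e12 + (a1*b3 - a3*b1)*e13 + (a2*b3 - a3*b2)*e23
e12 coeff: (-5)*(-4) - 4*(-2) = 20 - (-8) = 28
e13 coeff: (-5)*2 - (-3)*(-2) = -10 - 6 = -16
e23 coeff: 4*2 - (-3)*(-4) = 8 - 12 = -4
|a wedge b|^2 = 28^2 + (-16)^2 + (-4)^2
= 784 + 256 + 16
= 1056


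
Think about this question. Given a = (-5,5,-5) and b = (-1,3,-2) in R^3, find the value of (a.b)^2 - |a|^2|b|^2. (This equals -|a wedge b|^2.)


a . b = (-5)*(-1) + 5*3 + (-5)*(-2)
= 5 + 15 + 10 = 30
|a|^2 = (-5)^2 + 5^2 + (-5)^2 = 75
|b|^2 = (-1)^2 + 3^2 + (-2)^2 = 14
(a.b)^2 = 30^2 = 900
|a|^2 * |b|^2 = 75 * 14 = 1050
Result = 900 - 1050 = -150


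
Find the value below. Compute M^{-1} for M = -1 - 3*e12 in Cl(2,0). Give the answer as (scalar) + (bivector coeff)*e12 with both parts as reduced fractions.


M = -1 - 3*e12, where e12^2 = -1.
Since M commutes with its reverse ~M = a - b*e12, M * ~M = a^2 - b^2*e12^2 = a^2 + b^2.
So M^{-1} = ~M / (a^2 + b^2) = (a - b*e12)/(a^2 + b^2).
a^2 + b^2 = 1 + 9 = 10
Scalar part = -1/10 = -1/10
Bivector coeff = 3/10 = 3/10
M^{-1} = -1/10 + 3/10*e12


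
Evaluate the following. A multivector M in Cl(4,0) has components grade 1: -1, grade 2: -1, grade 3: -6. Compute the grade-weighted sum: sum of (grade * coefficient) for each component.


Grade-weighted sum = sum of grade_k * coefficient_k
1*(-1) = -1
2*(-1) = -2
3*(-6) = -18
Total = -1 + (-2) + (-18) = -21


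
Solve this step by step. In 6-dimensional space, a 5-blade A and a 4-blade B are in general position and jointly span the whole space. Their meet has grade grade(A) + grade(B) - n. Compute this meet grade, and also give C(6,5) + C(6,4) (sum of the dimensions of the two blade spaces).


Meet grade = grade(A) + grade(B) - n
= 5 + 4 - 6 = 3
C(6,5) = 6
C(6,4) = 15
dim_A + dim_B = 6 + 15 = 21


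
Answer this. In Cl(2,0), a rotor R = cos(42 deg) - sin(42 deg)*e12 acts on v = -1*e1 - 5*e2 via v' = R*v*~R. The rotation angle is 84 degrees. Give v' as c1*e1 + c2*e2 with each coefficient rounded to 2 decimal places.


Rotor R = cos(42deg) - sin(42deg)*e12
Rotation angle theta = 2 * 42 = 84 degrees
v' = R*v*~R rotates v by theta.
cos(84deg) = 0.1045, sin(84deg) = 0.9945
v'_1 = -1*cos(84deg) - (-5)*sin(84deg)
= -1*0.1045 - (-5)*0.9945
= 4.87
v'_2 = -1*sin(84deg) + (-5)*cos(84deg)
= -1*0.9945 + (-5)*0.1045
= -1.52
v' = 4.87*e1 - 1.52*e2


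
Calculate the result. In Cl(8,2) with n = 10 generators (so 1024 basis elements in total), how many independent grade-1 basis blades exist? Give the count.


Number of grade-k basis blades in Cl(p,q) with n = p + q is C(n, k).
n = 8 + 2 = 10
C(10, 1) = 10! / (1! * 9!)
= 3628800 / (1 * 362880)
= 10


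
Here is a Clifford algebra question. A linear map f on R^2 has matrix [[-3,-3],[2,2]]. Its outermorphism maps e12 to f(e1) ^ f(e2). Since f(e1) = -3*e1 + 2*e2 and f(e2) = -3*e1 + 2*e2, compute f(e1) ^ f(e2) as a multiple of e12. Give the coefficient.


The outermorphism of a linear map f sends e1^e2 to f(e1)^f(e2).
f(e1) = -3*e1 + 2*e2
f(e2) = -3*e1 + 2*e2
f(e1) ^ f(e2) = (-3*e1 + 2*e2) ^ (-3*e1 + 2*e2)
= (-3)*2*e12 + 2*(-3)*e21
= (-6 - (-6))*e12
= 0*e12
Coefficient = 0


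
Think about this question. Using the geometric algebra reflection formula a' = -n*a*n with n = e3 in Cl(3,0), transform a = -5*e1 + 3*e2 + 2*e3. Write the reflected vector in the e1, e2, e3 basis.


Reflection formula: a' = -n*a*n, with n = e3 (unit vector, n^2 = 1).
For reflection through hyperplane perp to e3:
The component along e3 flips sign, others stay.
a = (-5, 3, 2)
a' = (-5, 3, -2)
a' = -5*e1 + 3*e2 - 2*e3


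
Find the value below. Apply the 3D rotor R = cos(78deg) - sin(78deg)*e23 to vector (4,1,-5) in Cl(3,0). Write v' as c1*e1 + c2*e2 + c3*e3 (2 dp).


Rotor R = cos(78deg) - sin(78deg)*e23
Rotation angle theta = 2 * 78 = 156 degrees in the e23 plane (e2 -> e3).
The component perpendicular to the plane (e1) is invariant: v'_1 = v1 = 4.00
cos(156deg) = -0.9135, sin(156deg) = 0.4067
v'_2 = v2*cos(theta) - v3*sin(theta) = 1*(-0.9135) - (-5)*0.4067 = 1.12
v'_3 = v2*sin(theta) + v3*cos(theta) = 1*0.4067 + (-5)*(-0.9135) = 4.97
v' = 4.00*e1 + 1.12*e2 + 4.97*e3


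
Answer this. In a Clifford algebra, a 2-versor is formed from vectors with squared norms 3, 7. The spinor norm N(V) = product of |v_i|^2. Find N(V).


Spinor norm N(V) = |v1|^2 * |v2|^2 * ... * |v2|^2
= 3 * 7
Running product: 3, 21
N(V) = 21


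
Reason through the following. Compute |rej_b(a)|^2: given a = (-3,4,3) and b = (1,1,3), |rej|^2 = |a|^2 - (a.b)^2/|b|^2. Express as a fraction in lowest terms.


|a|^2 = (-3)^2 + 4^2 + 3^2 = 34
|b|^2 = 1^2 + 1^2 + 3^2 = 11
a . b = (-3)*1 + 4*1 + 3*3 = 10
(a.b)^2 = 10^2 = 100
|rej|^2 = 34 - 100/11
= (374 - 100)/11
= 274/11
In lowest terms: 274/11


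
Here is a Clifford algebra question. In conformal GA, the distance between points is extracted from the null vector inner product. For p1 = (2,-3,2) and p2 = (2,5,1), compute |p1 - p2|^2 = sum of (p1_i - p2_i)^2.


p1 - p2 = (0, -8, 1)
|p1 - p2|^2 = 0^2 + (-8)^2 + 1^2
= 0 + 64 + 1
= 65


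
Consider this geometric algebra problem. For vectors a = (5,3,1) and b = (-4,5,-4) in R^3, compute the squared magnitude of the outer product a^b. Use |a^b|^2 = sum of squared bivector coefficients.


a wedge b = (a1*b2 - a2*b1)*e12 + (a1*b3 - a3*b1)*e13 + (a2*b3 - a3*b2)*e23
e12 coeff: 5*5 - 3*(-4) = 25 - (-12) = 37
e13 coeff: 5*(-4) - 1*(-4) = -20 - (-4) = -16
e23 coeff: 3*(-4) - 1*5 = -12 - 5 = -17
|a wedge b|^2 = 37^2 + (-16)^2 + (-17)^2
= 1369 + 256 + 289
= 1914


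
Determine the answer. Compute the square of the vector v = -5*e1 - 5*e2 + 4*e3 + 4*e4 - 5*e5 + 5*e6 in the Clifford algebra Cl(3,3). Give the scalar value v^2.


v^2 = sum of c_i^2 * e_i^2
Positive signature terms (e_i^2 = +1): (-5)^2 + (-5)^2 + 4^2 = 66
Negative signature terms (e_j^2 = -1): 4^2 + (-5)^2 + 5^2 = 66
v^2 = 66 - 66 = 0


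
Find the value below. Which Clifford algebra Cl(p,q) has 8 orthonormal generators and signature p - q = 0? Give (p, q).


We need p + q = 8 and p - q = 0.
Adding: 2p = 8 + 0 = 8, so p = 4.
Then q = 8 - 4 = 4.
(p, q) = (4, 4)


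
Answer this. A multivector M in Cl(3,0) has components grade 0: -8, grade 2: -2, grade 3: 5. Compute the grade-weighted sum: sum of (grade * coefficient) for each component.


Grade-weighted sum = sum of grade_k * coefficient_k
0*(-8) = 0
2*(-2) = -4
3*5 = 15
Total = 0 + (-4) + 15 = 11


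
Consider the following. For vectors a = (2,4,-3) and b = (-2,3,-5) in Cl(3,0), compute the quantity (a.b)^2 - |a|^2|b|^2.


a . b = 2*(-2) + 4*3 + (-3)*(-5)
= -4 + 12 + 15 = 23
|a|^2 = 2^2 + 4^2 + (-3)^2 = 29
|b|^2 = (-2)^2 + 3^2 + (-5)^2 = 38
(a.b)^2 = 23^2 = 529
|a|^2 * |b|^2 = 29 * 38 = 1102
Result = 529 - 1102 = -573


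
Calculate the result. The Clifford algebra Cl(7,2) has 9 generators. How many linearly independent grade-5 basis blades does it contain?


Number of grade-k basis blades in Cl(p,q) with n = p + q is C(n, k).
n = 7 + 2 = 9
C(9, 5) = 9! / (5! * 4!)
= 362880 / (120 * 24)
= 126


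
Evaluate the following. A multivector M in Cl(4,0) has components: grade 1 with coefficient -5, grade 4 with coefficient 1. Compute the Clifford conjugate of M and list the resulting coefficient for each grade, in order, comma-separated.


Clifford conjugate sign for grade k: (-1)^(k(k+1)/2)
Grade 1: (-1)^(1*2/2) = (-1)^1 = -1, coeff -5 -> 5
Grade 4: (-1)^(4*5/2) = (-1)^10 = 1, coeff 1 -> 1
Conjugated coefficients: 5, 1


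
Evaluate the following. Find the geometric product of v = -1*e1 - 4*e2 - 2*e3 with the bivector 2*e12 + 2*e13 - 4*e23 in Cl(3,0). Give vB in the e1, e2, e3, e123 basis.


vB has grade-1 (vector) and grade-3 (trivector) parts: vB = (v _| B) + (v ^ B).
Vector part <vB>_1:
  e1: -v2*b12 - v3*b13 = -(-4)*(2) - (-2)*(2) = 12
  e2: v1*b12 - v3*b23 = (-1)*(2) - (-2)*(-4) = -10
  e3: v1*b13 + v2*b23 = (-1)*(2) + (-4)*(-4) = 14
Trivector part <vB>_3:
  e123: v1*b23 - v2*b13 + v3*b12 = (-1)*(-4) - (-4)*(2) + (-2)*(2) = 8
vB = 12*e1 - 10*e2 + 14*e3 + 8*e123


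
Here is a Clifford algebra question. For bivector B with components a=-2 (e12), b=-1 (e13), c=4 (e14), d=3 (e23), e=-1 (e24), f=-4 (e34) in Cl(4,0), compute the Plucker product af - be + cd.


Plucker relation: af - be + cd
a*f = (-2)*(-4) = 8
b*e = (-1)*(-1) = 1
c*d = 4*3 = 12
af - be + cd = 8 - 1 + 12
= 19


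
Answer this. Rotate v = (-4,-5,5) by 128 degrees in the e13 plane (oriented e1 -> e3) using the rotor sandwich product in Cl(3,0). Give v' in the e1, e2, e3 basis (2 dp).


Rotor R = cos(64deg) - sin(64deg)*e13
Rotation angle theta = 2 * 64 = 128 degrees in the e13 plane (e1 -> e3).
The component perpendicular to the plane (e2) is invariant: v'_2 = v2 = -5.00
cos(128deg) = -0.6157, sin(128deg) = 0.7880
v'_1 = v1*cos(theta) - v3*sin(theta) = -4*(-0.6157) - 5*0.7880 = -1.48
v'_3 = v1*sin(theta) + v3*cos(theta) = -4*0.7880 + 5*(-0.6157) = -6.23
v' = -1.48*e1 - 5.00*e2 - 6.23*e3


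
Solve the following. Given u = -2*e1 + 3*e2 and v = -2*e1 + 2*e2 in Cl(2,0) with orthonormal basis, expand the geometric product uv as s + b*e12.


Expand: (-2*e1 + 3*e2)(-2*e1 + 2*e2)
= (-2)*(-2)*e1e1 + (-2)*2*e1e2 + 3*(-2)*e2e1 + 3*2*e2e2
Using e1^2 = e2^2 = 1, e2e1 = -e1e2:
Scalar part s = (-2)*(-2) + 3*2 = 4 + 6 = 10
Bivector part b = (-2)*2 - 3*(-2) = -4 - (-6) = 2
uv = 10 + 2*e12


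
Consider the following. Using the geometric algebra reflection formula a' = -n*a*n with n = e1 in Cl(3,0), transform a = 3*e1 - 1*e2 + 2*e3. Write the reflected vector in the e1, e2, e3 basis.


Reflection formula: a' = -n*a*n, with n = e1 (unit vector, n^2 = 1).
For reflection through hyperplane perp to e1:
The component along e1 flips sign, others stay.
a = (3, -1, 2)
a' = (-3, -1, 2)
a' = -3*e1 - 1*e2 + 2*e3


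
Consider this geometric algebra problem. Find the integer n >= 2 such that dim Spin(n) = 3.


dim Spin(n) = dim so(n) = n(n-1)/2.
Solve n(n-1)/2 = 3, i.e. n^2 - n - 6 = 0.
Discriminant = 1 + 8*3 = 25
n = (1 + sqrt(25))/2 = (1 + 5)/2 = 3


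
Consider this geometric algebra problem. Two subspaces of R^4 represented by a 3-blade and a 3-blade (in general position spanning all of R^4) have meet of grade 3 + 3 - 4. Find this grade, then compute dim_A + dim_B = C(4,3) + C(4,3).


Meet grade = grade(A) + grade(B) - n
= 3 + 3 - 4 = 2
C(4,3) = 4
C(4,3) = 4
dim_A + dim_B = 4 + 4 = 8


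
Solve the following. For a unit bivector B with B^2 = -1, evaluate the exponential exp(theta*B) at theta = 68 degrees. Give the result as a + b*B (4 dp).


For a unit bivector B with B^2 = -1, the exponential series gives
e^(theta*B) = cos(theta) + sin(theta)*B (the GA analogue of Euler's formula).
theta = 68 degrees = 1.186824 rad
cos(68 deg) = 0.3746
sin(68 deg) = 0.9272
exp(theta*B) = 0.3746 + 0.9272*B


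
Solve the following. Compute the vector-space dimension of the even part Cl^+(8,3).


Even subalgebra dimension = 2^(n-1)
n = 8 + 3 = 11
2^(11 - 1) = 2^10 = 1024
Verification: sum of C(11,k) for even k = 1 + 55 + 330 + 462 + 165 + 11 = 1024
Result = 1024


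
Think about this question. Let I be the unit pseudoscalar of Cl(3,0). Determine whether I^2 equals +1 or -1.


The pseudoscalar I = e1...e_n (product of all n generators) of Cl(p,q) satisfies I^2 = (-1)^(q + n(n-1)/2).
p = 3, q = 0, n = p + q = 3
n(n-1)/2 = 3 * 2 / 2 = 3
Exponent = q + n(n-1)/2 = 0 + 3 = 3
I^2 = (-1)^3 = -1


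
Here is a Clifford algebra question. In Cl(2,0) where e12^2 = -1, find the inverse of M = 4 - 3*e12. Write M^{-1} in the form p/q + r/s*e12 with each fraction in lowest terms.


M = 4 - 3*e12, where e12^2 = -1.
Since M commutes with its reverse ~M = a - b*e12, M * ~M = a^2 - b^2*e12^2 = a^2 + b^2.
So M^{-1} = ~M / (a^2 + b^2) = (a - b*e12)/(a^2 + b^2).
a^2 + b^2 = 16 + 9 = 25
Scalar part = 4/25 = 4/25
Bivector coeff = 3/25 = 3/25
M^{-1} = 4/25 + 3/25*e12


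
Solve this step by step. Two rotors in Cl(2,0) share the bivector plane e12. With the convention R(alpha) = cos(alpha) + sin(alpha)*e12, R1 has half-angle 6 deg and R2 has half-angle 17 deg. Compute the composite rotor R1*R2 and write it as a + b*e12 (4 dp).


Same-plane rotors commute and their half-angles add:
R1*R2 = cos(a1 + a2) + sin(a1 + a2)*e12.
a1 + a2 = 6 + 17 = 23 deg
cos(23 deg) = 0.9205
sin(23 deg) = 0.3907
R1*R2 = 0.9205 + 0.3907*e12


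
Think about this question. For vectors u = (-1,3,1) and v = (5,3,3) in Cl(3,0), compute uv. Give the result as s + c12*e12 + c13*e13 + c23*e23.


In Cl(3,0): e_i^2 = 1, e_ie_j = -e_je_i for i != j.
Scalar part = u . v = (-1)*5 + 3*3 + 1*3
= -5 + 9 + 3 = 7
e12 coeff = (-1)*3 - 3*5 = -3 - 15 = -18
e13 coeff = (-1)*3 - 1*5 = -3 - 5 = -8
e23 coeff = 3*3 - 1*3 = 9 - 3 = 6
uv = 7 - 18*e12 - 8*e13 + 6*e23


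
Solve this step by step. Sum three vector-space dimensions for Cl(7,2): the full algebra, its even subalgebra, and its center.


n = 7 + 2 = 9
Total dim = 2^9 = 512
Even subalgebra dim = 2^8 = 256
n is odd, so center dim = 2
Sum = 512 + 256 + 2 = 770


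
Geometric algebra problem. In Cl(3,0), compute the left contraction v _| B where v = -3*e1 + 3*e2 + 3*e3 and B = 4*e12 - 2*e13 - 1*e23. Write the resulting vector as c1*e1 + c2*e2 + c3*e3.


Left contraction v _| B = <vB>_1 (grade-1 part of the geometric product vB).
Using e1_|e12 = e2, e2_|e12 = -e1, e1_|e13 = e3, e3_|e13 = -e1, e2_|e23 = e3, e3_|e23 = -e2:
e1 coeff: -v2*b12 - v3*b13 = -(3)*(4) - (3)*(-2) = -6
e2 coeff: v1*b12 - v3*b23 = (-3)*(4) - (3)*(-1) = -9
e3 coeff: v1*b13 + v2*b23 = (-3)*(-2) + (3)*(-1) = 3
v _| B = -6*e1 - 9*e2 + 3*e3


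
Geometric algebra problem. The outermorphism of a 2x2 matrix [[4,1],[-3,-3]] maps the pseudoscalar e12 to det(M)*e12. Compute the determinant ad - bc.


The outermorphism of a linear map f sends e1^e2 to f(e1)^f(e2).
f(e1) = 4*e1 - 3*e2
f(e2) = 1*e1 - 3*e2
f(e1) ^ f(e2) = (4*e1 - 3*e2) ^ (1*e1 - 3*e2)
= 4*(-3)*e12 + (-3)*1*e21
= (-12 - (-3))*e12
= -9*e12
Coefficient = -9


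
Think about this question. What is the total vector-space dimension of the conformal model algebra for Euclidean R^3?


The conformal model of R^3 uses Cl(4,1): the 3 Euclidean generators plus two extra orthogonal generators e+ (e+^2 = +1) and e- (e-^2 = -1), from which the null vectors e0, einf are built.
Number of generators m = 3 + 2 = 5.
dim Cl(p,q) = 2^m = 2^5 = 32


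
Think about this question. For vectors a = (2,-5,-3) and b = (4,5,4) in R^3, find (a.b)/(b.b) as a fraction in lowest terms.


Projection coefficient = (a . b) / (b . b)
a . b = 2*4 + (-5)*5 + (-3)*4
= 8 + (-25) + (-12) = -29
b . b = 4^2 + 5^2 + 4^2
= 16 + 25 + 16 = 57
Coefficient = -29/57
In lowest terms: -29/57


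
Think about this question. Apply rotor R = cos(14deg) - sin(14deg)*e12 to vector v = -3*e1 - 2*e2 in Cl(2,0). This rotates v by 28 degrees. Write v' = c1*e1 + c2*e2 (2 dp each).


Rotor R = cos(14deg) - sin(14deg)*e12
Rotation angle theta = 2 * 14 = 28 degrees
v' = R*v*~R rotates v by theta.
cos(28deg) = 0.8829, sin(28deg) = 0.4695
v'_1 = -3*cos(28deg) - (-2)*sin(28deg)
= -3*0.8829 - (-2)*0.4695
= -1.71
v'_2 = -3*sin(28deg) + (-2)*cos(28deg)
= -3*0.4695 + (-2)*0.8829
= -3.17
v' = -1.71*e1 - 3.17*e2


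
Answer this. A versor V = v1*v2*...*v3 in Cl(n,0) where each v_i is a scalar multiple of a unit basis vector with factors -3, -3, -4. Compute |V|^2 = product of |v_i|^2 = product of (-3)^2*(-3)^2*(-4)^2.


Each vector v_i has |v_i|^2 = s_i^2
Squared scales: (-3)^2 = 9, (-3)^2 = 9, (-4)^2 = 16
|V|^2 = 9 * 9 * 16
= 1296


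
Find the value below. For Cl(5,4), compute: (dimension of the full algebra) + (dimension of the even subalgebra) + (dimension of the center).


n = 5 + 4 = 9
Total dim = 2^9 = 512
Even subalgebra dim = 2^8 = 256
n is odd, so center dim = 2
Sum = 512 + 256 + 2 = 770


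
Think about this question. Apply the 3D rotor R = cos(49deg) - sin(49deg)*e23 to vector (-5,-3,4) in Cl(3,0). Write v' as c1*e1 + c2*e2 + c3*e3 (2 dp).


Rotor R = cos(49deg) - sin(49deg)*e23
Rotation angle theta = 2 * 49 = 98 degrees in the e23 plane (e2 -> e3).
The component perpendicular to the plane (e1) is invariant: v'_1 = v1 = -5.00
cos(98deg) = -0.1392, sin(98deg) = 0.9903
v'_2 = v2*cos(theta) - v3*sin(theta) = -3*(-0.1392) - 4*0.9903 = -3.54
v'_3 = v2*sin(theta) + v3*cos(theta) = -3*0.9903 + 4*(-0.1392) = -3.53
v' = -5.00*e1 - 3.54*e2 - 3.53*e3


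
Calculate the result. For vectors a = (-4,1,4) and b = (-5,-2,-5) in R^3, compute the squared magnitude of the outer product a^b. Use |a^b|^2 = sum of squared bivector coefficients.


a wedge b = (a1*b2 - a2*b1)*e12 + (a1*b3 - a3*b1)*e13 + (a2*b3 - a3*b2)*e23
e12 coeff: (-4)*(-2) - 1*(-5) = 8 - (-5) = 13
e13 coeff: (-4)*(-5) - 4*(-5) = 20 - (-20) = 40
e23 coeff: 1*(-5) - 4*(-2) = -5 - (-8) = 3
|a wedge b|^2 = 13^2 + 40^2 + 3^2
= 169 + 1600 + 9
= 1778


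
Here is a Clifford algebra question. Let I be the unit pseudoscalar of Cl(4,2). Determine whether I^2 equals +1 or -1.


The pseudoscalar I = e1...e_n (product of all n generators) of Cl(p,q) satisfies I^2 = (-1)^(q + n(n-1)/2).
p = 4, q = 2, n = p + q = 6
n(n-1)/2 = 6 * 5 / 2 = 15
Exponent = q + n(n-1)/2 = 2 + 15 = 17
I^2 = (-1)^17 = -1


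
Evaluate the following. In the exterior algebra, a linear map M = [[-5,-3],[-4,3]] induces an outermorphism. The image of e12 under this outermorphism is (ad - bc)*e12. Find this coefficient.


The outermorphism of a linear map f sends e1^e2 to f(e1)^f(e2).
f(e1) = -5*e1 - 4*e2
f(e2) = -3*e1 + 3*e2
f(e1) ^ f(e2) = (-5*e1 - 4*e2) ^ (-3*e1 + 3*e2)
= (-5)*3*e12 + (-4)*(-3)*e21
= (-15 - 12)*e12
= -27*e12
Coefficient = -27


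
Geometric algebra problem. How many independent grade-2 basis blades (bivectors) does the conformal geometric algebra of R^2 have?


The conformal model of R^2 uses Cl(3,1) with m = 2 + 2 = 4 generators.
Number of grade-2 blades = C(m, 2) = C(4, 2)
= 4*3/2 = 6


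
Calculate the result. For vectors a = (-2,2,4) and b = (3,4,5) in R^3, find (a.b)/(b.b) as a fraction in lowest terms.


Projection coefficient = (a . b) / (b . b)
a . b = (-2)*3 + 2*4 + 4*5
= -6 + 8 + 20 = 22
b . b = 3^2 + 4^2 + 5^2
= 9 + 16 + 25 = 50
Coefficient = 22/50
In lowest terms: 11/25


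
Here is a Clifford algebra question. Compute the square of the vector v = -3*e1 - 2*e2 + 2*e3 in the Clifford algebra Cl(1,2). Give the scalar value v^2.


v^2 = sum of c_i^2 * e_i^2
Positive signature terms (e_i^2 = +1): (-3)^2 = 9
Negative signature terms (e_j^2 = -1): (-2)^2 + 2^2 = 8
v^2 = 9 - 8 = 1


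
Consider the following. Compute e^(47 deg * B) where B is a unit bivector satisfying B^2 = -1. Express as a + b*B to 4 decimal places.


For a unit bivector B with B^2 = -1, the exponential series gives
e^(theta*B) = cos(theta) + sin(theta)*B (the GA analogue of Euler's formula).
theta = 47 degrees = 0.820305 rad
cos(47 deg) = 0.6820
sin(47 deg) = 0.7314
exp(theta*B) = 0.6820 + 0.7314*B


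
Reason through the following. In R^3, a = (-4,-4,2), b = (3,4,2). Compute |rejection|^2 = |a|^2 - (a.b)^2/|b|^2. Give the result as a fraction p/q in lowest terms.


|a|^2 = (-4)^2 + (-4)^2 + 2^2 = 36
|b|^2 = 3^2 + 4^2 + 2^2 = 29
a . b = (-4)*3 + (-4)*4 + 2*2 = -24
(a.b)^2 = (-24)^2 = 576
|rej|^2 = 36 - 576/29
= (1044 - 576)/29
= 468/29
In lowest terms: 468/29


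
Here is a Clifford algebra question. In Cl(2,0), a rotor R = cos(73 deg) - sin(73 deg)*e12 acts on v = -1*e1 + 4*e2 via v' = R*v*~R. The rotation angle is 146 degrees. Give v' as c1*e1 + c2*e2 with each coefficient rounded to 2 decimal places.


Rotor R = cos(73deg) - sin(73deg)*e12
Rotation angle theta = 2 * 73 = 146 degrees
v' = R*v*~R rotates v by theta.
cos(146deg) = -0.8290, sin(146deg) = 0.5592
v'_1 = -1*cos(146deg) - 4*sin(146deg)
= -1*(-0.8290) - 4*0.5592
= -1.41
v'_2 = -1*sin(146deg) + 4*cos(146deg)
= -1*0.5592 + 4*(-0.8290)
= -3.88
v' = -1.41*e1 - 3.88*e2


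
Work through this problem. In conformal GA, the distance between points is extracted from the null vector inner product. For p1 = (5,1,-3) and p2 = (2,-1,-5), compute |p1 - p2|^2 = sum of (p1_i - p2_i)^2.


p1 - p2 = (3, 2, 2)
|p1 - p2|^2 = 3^2 + 2^2 + 2^2
= 9 + 4 + 4
= 17


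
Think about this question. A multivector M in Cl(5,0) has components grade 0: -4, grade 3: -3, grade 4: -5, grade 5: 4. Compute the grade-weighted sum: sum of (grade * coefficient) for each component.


Grade-weighted sum = sum of grade_k * coefficient_k
0*(-4) = 0
3*(-3) = -9
4*(-5) = -20
5*4 = 20
Total = 0 + (-9) + (-20) + 20 = -9


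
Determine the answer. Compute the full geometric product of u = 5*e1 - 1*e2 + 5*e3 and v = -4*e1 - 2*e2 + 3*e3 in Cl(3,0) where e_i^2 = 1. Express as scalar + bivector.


In Cl(3,0): e_i^2 = 1, e_ie_j = -e_je_i for i != j.
Scalar part = u . v = 5*(-4) + (-1)*(-2) + 5*3
= -20 + 2 + 15 = -3
e12 coeff = 5*(-2) - (-1)*(-4) = -10 - 4 = -14
e13 coeff = 5*3 - 5*(-4) = 15 - (-20) = 35
e23 coeff = (-1)*3 - 5*(-2) = -3 - (-10) = 7
uv = -3 - 14*e12 + 35*e13 + 7*e23


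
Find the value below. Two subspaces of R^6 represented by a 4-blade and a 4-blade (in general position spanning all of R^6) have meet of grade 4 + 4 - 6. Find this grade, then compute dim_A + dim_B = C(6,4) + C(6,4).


Meet grade = grade(A) + grade(B) - n
= 4 + 4 - 6 = 2
C(6,4) = 15
C(6,4) = 15
dim_A + dim_B = 15 + 15 = 30


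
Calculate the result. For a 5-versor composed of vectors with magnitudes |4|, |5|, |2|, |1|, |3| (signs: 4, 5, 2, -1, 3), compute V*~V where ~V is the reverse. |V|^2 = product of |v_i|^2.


Each vector v_i has |v_i|^2 = s_i^2
Squared scales: 4^2 = 16, 5^2 = 25, 2^2 = 4, (-1)^2 = 1, 3^2 = 9
|V|^2 = 16 * 25 * 4 * 1 * 9
= 14400


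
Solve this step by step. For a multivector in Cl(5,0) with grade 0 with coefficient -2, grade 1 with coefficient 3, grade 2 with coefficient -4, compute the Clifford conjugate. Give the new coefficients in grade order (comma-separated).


Clifford conjugate sign for grade k: (-1)^(k(k+1)/2)
Grade 0: (-1)^(0*1/2) = (-1)^0 = 1, coeff -2 -> -2
Grade 1: (-1)^(1*2/2) = (-1)^1 = -1, coeff 3 -> -3
Grade 2: (-1)^(2*3/2) = (-1)^3 = -1, coeff -4 -> 4
Conjugated coefficients: -2, -3, 4


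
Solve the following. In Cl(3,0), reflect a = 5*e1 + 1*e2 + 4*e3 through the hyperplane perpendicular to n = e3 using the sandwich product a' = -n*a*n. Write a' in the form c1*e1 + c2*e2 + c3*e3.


Reflection formula: a' = -n*a*n, with n = e3 (unit vector, n^2 = 1).
For reflection through hyperplane perp to e3:
The component along e3 flips sign, others stay.
a = (5, 1, 4)
a' = (5, 1, -4)
a' = 5*e1 + 1*e2 - 4*e3


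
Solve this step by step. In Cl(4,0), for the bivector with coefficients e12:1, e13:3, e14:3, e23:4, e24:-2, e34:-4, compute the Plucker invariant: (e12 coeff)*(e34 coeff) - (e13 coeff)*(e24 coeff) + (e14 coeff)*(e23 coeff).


Plucker relation: af - be + cd
a*f = 1*(-4) = -4
b*e = 3*(-2) = -6
c*d = 3*4 = 12
af - be + cd = -4 - (-6) + 12
= 14


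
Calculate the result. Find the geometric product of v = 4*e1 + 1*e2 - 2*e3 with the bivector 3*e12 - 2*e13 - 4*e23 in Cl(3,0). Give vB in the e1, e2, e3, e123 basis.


vB has grade-1 (vector) and grade-3 (trivector) parts: vB = (v _| B) + (v ^ B).
Vector part <vB>_1:
  e1: -v2*b12 - v3*b13 = -(1)*(3) - (-2)*(-2) = -7
  e2: v1*b12 - v3*b23 = (4)*(3) - (-2)*(-4) = 4
  e3: v1*b13 + v2*b23 = (4)*(-2) + (1)*(-4) = -12
Trivector part <vB>_3:
  e123: v1*b23 - v2*b13 + v3*b12 = (4)*(-4) - (1)*(-2) + (-2)*(3) = -20
vB = -7*e1 + 4*e2 - 12*e3 - 20*e123


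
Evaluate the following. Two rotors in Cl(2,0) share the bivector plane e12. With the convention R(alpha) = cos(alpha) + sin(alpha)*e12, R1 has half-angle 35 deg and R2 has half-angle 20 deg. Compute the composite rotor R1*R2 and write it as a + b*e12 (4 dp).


Same-plane rotors commute and their half-angles add:
R1*R2 = cos(a1 + a2) + sin(a1 + a2)*e12.
a1 + a2 = 35 + 20 = 55 deg
cos(55 deg) = 0.5736
sin(55 deg) = 0.8192
R1*R2 = 0.5736 + 0.8192*e12


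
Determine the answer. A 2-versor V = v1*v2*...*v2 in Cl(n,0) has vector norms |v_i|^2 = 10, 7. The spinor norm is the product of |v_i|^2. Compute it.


Spinor norm N(V) = |v1|^2 * |v2|^2 * ... * |v2|^2
= 10 * 7
Running product: 10, 70
N(V) = 70


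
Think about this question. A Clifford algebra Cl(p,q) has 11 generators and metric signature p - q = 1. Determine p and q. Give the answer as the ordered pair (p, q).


We need p + q = 11 and p - q = 1.
Adding: 2p = 11 + 1 = 12, so p = 6.
Then q = 11 - 6 = 5.
(p, q) = (6, 5)


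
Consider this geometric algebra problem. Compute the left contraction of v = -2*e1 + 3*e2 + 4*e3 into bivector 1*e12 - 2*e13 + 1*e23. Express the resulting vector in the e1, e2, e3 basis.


Left contraction v _| B = <vB>_1 (grade-1 part of the geometric product vB).
Using e1_|e12 = e2, e2_|e12 = -e1, e1_|e13 = e3, e3_|e13 = -e1, e2_|e23 = e3, e3_|e23 = -e2:
e1 coeff: -v2*b12 - v3*b13 = -(3)*(1) - (4)*(-2) = 5
e2 coeff: v1*b12 - v3*b23 = (-2)*(1) - (4)*(1) = -6
e3 coeff: v1*b13 + v2*b23 = (-2)*(-2) + (3)*(1) = 7
v _| B = 5*e1 - 6*e2 + 7*e3


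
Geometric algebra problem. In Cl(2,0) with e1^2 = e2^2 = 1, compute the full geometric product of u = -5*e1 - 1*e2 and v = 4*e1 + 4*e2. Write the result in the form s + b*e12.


Expand: (-5*e1 - 1*e2)(4*e1 + 4*e2)
= (-5)*4*e1e1 + (-5)*4*e1e2 + (-1)*4*e2e1 + (-1)*4*e2e2
Using e1^2 = e2^2 = 1, e2e1 = -e1e2:
Scalar part s = (-5)*4 + (-1)*4 = -20 + (-4) = -24
Bivector part b = (-5)*4 - (-1)*4 = -20 - (-4) = -16
uv = -24 - 16*e12


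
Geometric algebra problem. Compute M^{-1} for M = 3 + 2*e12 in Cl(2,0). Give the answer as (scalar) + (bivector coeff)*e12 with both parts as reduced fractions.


M = 3 + 2*e12, where e12^2 = -1.
Since M commutes with its reverse ~M = a - b*e12, M * ~M = a^2 - b^2*e12^2 = a^2 + b^2.
So M^{-1} = ~M / (a^2 + b^2) = (a - b*e12)/(a^2 + b^2).
a^2 + b^2 = 9 + 4 = 13
Scalar part = 3/13 = 3/13
Bivector coeff = -2/13 = -2/13
M^{-1} = 3/13 - 2/13*e12


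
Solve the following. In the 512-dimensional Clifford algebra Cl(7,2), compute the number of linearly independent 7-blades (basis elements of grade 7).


Number of grade-k basis blades in Cl(p,q) with n = p + q is C(n, k).
n = 7 + 2 = 9
C(9, 7) = 9! / (7! * 2!)
= 362880 / (5040 * 2)
= 36


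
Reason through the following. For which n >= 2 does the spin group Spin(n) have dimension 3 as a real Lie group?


dim Spin(n) = dim so(n) = n(n-1)/2.
Solve n(n-1)/2 = 3, i.e. n^2 - n - 6 = 0.
Discriminant = 1 + 8*3 = 25
n = (1 + sqrt(25))/2 = (1 + 5)/2 = 3


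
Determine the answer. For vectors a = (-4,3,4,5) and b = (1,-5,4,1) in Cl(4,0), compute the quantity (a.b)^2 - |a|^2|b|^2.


a . b = (-4)*1 + 3*(-5) + 4*4 + 5*1
= -4 + (-15) + 16 + 5 = 2
|a|^2 = (-4)^2 + 3^2 + 4^2 + 5^2 = 66
|b|^2 = 1^2 + (-5)^2 + 4^2 + 1^2 = 43
(a.b)^2 = 2^2 = 4
|a|^2 * |b|^2 = 66 * 43 = 2838
Result = 4 - 2838 = -2834


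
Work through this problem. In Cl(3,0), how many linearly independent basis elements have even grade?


Even subalgebra dimension = 2^(n-1)
n = 3 + 0 = 3
2^(3 - 1) = 2^2 = 4
Verification: sum of C(3,k) for even k = 1 + 3 = 4
Result = 4


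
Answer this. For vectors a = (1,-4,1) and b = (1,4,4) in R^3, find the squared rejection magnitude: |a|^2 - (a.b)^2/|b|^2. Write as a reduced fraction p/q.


|a|^2 = 1^2 + (-4)^2 + 1^2 = 18
|b|^2 = 1^2 + 4^2 + 4^2 = 33
a . b = 1*1 + (-4)*4 + 1*4 = -11
(a.b)^2 = (-11)^2 = 121
|rej|^2 = 18 - 121/33
= (594 - 121)/33
= 473/33
In lowest terms: 43/3


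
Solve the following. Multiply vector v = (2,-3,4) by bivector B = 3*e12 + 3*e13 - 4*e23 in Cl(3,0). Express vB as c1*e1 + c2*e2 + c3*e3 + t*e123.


vB has grade-1 (vector) and grade-3 (trivector) parts: vB = (v _| B) + (v ^ B).
Vector part <vB>_1:
  e1: -v2*b12 - v3*b13 = -(-3)*(3) - (4)*(3) = -3
  e2: v1*b12 - v3*b23 = (2)*(3) - (4)*(-4) = 22
  e3: v1*b13 + v2*b23 = (2)*(3) + (-3)*(-4) = 18
Trivector part <vB>_3:
  e123: v1*b23 - v2*b13 + v3*b12 = (2)*(-4) - (-3)*(3) + (4)*(3) = 13
vB = -3*e1 + 22*e2 + 18*e3 + 13*e123


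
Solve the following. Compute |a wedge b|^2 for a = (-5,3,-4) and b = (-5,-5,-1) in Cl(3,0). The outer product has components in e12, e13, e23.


a wedge b = (a1*b2 - a2*b1)*e12 + (a1*b3 - a3*b1)*e13 + (a2*b3 - a3*b2)*e23
e12 coeff: (-5)*(-5) - 3*(-5) = 25 - (-15) = 40
e13 coeff: (-5)*(-1) - (-4)*(-5) = 5 - 20 = -15
e23 coeff: 3*(-1) - (-4)*(-5) = -3 - 20 = -23
|a wedge b|^2 = 40^2 + (-15)^2 + (-23)^2
= 1600 + 225 + 529
= 2354


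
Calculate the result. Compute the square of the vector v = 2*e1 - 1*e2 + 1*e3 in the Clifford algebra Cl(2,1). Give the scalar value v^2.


v^2 = sum of c_i^2 * e_i^2
Positive signature terms (e_i^2 = +1): 2^2 + (-1)^2 = 5
Negative signature terms (e_j^2 = -1): 1^2 = 1
v^2 = 5 - 1 = 4


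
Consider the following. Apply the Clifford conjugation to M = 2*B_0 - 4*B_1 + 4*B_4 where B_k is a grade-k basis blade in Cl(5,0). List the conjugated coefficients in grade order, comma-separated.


Clifford conjugate sign for grade k: (-1)^(k(k+1)/2)
Grade 0: (-1)^(0*1/2) = (-1)^0 = 1, coeff 2 -> 2
Grade 1: (-1)^(1*2/2) = (-1)^1 = -1, coeff -4 -> 4
Grade 4: (-1)^(4*5/2) = (-1)^10 = 1, coeff 4 -> 4
Conjugated coefficients: 2, 4, 4


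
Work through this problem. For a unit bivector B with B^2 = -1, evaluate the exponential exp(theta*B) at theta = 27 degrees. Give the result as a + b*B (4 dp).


For a unit bivector B with B^2 = -1, the exponential series gives
e^(theta*B) = cos(theta) + sin(theta)*B (the GA analogue of Euler's formula).
theta = 27 degrees = 0.471239 rad
cos(27 deg) = 0.8910
sin(27 deg) = 0.4540
exp(theta*B) = 0.8910 + 0.4540*B


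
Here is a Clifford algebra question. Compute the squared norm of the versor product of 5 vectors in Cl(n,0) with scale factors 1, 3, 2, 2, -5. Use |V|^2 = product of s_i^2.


Each vector v_i has |v_i|^2 = s_i^2
Squared scales: 1^2 = 1, 3^2 = 9, 2^2 = 4, 2^2 = 4, (-5)^2 = 25
|V|^2 = 1 * 9 * 4 * 4 * 25
= 3600


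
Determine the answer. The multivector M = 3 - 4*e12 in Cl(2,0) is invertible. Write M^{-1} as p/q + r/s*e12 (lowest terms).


M = 3 - 4*e12, where e12^2 = -1.
Since M commutes with its reverse ~M = a - b*e12, M * ~M = a^2 - b^2*e12^2 = a^2 + b^2.
So M^{-1} = ~M / (a^2 + b^2) = (a - b*e12)/(a^2 + b^2).
a^2 + b^2 = 9 + 16 = 25
Scalar part = 3/25 = 3/25
Bivector coeff = 4/25 = 4/25
M^{-1} = 3/25 + 4/25*e12


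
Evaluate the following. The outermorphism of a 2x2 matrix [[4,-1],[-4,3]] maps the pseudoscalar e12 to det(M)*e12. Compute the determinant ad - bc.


The outermorphism of a linear map f sends e1^e2 to f(e1)^f(e2).
f(e1) = 4*e1 - 4*e2
f(e2) = -1*e1 + 3*e2
f(e1) ^ f(e2) = (4*e1 - 4*e2) ^ (-1*e1 + 3*e2)
= 4*3*e12 + (-4)*(-1)*e21
= (12 - 4)*e12
= 8*e12
Coefficient = 8


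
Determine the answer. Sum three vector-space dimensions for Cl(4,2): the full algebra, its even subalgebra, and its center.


n = 4 + 2 = 6
Total dim = 2^6 = 64
Even subalgebra dim = 2^5 = 32
n is even, so center dim = 1
Sum = 64 + 32 + 1 = 97


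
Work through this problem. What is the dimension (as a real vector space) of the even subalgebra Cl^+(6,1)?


Even subalgebra dimension = 2^(n-1)
n = 6 + 1 = 7
2^(7 - 1) = 2^6 = 64
Verification: sum of C(7,k) for even k = 1 + 21 + 35 + 7 = 64
Result = 64


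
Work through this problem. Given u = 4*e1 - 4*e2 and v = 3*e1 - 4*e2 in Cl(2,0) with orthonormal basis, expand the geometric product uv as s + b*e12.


Expand: (4*e1 - 4*e2)(3*e1 - 4*e2)
= 4*3*e1e1 + 4*(-4)*e1e2 + (-4)*3*e2e1 + (-4)*(-4)*e2e2
Using e1^2 = e2^2 = 1, e2e1 = -e1e2:
Scalar part s = 4*3 + (-4)*(-4) = 12 + 16 = 28
Bivector part b = 4*(-4) - (-4)*3 = -16 - (-12) = -4
uv = 28 - 4*e12


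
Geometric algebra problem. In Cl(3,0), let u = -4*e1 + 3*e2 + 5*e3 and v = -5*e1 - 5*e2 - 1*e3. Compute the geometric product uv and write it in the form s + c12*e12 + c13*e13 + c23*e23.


In Cl(3,0): e_i^2 = 1, e_ie_j = -e_je_i for i != j.
Scalar part = u . v = (-4)*(-5) + 3*(-5) + 5*(-1)
= 20 + (-15) + (-5) = 0
e12 coeff = (-4)*(-5) - 3*(-5) = 20 - (-15) = 35
e13 coeff = (-4)*(-1) - 5*(-5) = 4 - (-25) = 29
e23 coeff = 3*(-1) - 5*(-5) = -3 - (-25) = 22
uv = 0 + 35*e12 + 29*e13 + 22*e23


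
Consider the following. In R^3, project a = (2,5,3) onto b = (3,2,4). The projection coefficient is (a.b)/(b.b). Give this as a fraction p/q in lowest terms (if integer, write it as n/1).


Projection coefficient = (a . b) / (b . b)
a . b = 2*3 + 5*2 + 3*4
= 6 + 10 + 12 = 28
b . b = 3^2 + 2^2 + 4^2
= 9 + 4 + 16 = 29
Coefficient = 28/29
In lowest terms: 28/29


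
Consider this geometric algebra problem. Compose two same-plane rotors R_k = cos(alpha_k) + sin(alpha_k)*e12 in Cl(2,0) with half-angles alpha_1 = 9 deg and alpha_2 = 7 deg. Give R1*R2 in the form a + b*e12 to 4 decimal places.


Same-plane rotors commute and their half-angles add:
R1*R2 = cos(a1 + a2) + sin(a1 + a2)*e12.
a1 + a2 = 9 + 7 = 16 deg
cos(16 deg) = 0.9613
sin(16 deg) = 0.2756
R1*R2 = 0.9613 + 0.2756*e12


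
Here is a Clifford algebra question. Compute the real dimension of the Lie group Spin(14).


Spin(n) double-covers SO(n); both have Lie algebra so(n) of dimension n(n-1)/2.
n = 14
n(n-1) = 14 * 13 = 182
dim Spin(14) = 182/2 = 91


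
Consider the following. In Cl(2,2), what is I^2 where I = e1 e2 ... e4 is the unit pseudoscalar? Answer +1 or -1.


The pseudoscalar I = e1...e_n (product of all n generators) of Cl(p,q) satisfies I^2 = (-1)^(q + n(n-1)/2).
p = 2, q = 2, n = p + q = 4
n(n-1)/2 = 4 * 3 / 2 = 6
Exponent = q + n(n-1)/2 = 2 + 6 = 8
I^2 = (-1)^8 = +1


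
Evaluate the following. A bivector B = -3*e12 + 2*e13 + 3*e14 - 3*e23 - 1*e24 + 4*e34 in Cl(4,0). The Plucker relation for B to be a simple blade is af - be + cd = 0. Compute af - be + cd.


Plucker relation: af - be + cd
a*f = (-3)*4 = -12
b*e = 2*(-1) = -2
c*d = 3*(-3) = -9
af - be + cd = -12 - (-2) + (-9)
= -19


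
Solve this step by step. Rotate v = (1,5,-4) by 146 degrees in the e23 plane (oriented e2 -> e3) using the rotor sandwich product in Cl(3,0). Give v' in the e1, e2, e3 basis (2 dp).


Rotor R = cos(73deg) - sin(73deg)*e23
Rotation angle theta = 2 * 73 = 146 degrees in the e23 plane (e2 -> e3).
The component perpendicular to the plane (e1) is invariant: v'_1 = v1 = 1.00
cos(146deg) = -0.8290, sin(146deg) = 0.5592
v'_2 = v2*cos(theta) - v3*sin(theta) = 5*(-0.8290) - (-4)*0.5592 = -1.91
v'_3 = v2*sin(theta) + v3*cos(theta) = 5*0.5592 + (-4)*(-0.8290) = 6.11
v' = 1.00*e1 - 1.91*e2 + 6.11*e3


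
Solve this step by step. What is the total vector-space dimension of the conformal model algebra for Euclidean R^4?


The conformal model of R^4 uses Cl(5,1): the 4 Euclidean generators plus two extra orthogonal generators e+ (e+^2 = +1) and e- (e-^2 = -1), from which the null vectors e0, einf are built.
Number of generators m = 4 + 2 = 6.
dim Cl(p,q) = 2^m = 2^6 = 64


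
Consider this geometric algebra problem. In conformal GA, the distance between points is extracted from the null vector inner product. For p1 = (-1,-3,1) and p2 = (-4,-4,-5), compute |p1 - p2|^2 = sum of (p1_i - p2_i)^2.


p1 - p2 = (3, 1, 6)
|p1 - p2|^2 = 3^2 + 1^2 + 6^2
= 9 + 1 + 36
= 46


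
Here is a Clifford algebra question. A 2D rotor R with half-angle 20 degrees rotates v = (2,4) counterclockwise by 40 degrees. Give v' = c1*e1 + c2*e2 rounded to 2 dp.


Rotor R = cos(20deg) - sin(20deg)*e12
Rotation angle theta = 2 * 20 = 40 degrees
v' = R*v*~R rotates v by theta.
cos(40deg) = 0.7660, sin(40deg) = 0.6428
v'_1 = 2*cos(40deg) - 4*sin(40deg)
= 2*0.7660 - 4*0.6428
= -1.04
v'_2 = 2*sin(40deg) + 4*cos(40deg)
= 2*0.6428 + 4*0.7660
= 4.35
v' = -1.04*e1 + 4.35*e2


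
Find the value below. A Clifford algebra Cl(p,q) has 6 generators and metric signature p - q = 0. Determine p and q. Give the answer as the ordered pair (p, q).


We need p + q = 6 and p - q = 0.
Adding: 2p = 6 + 0 = 6, so p = 3.
Then q = 6 - 3 = 3.
(p, q) = (3, 3)


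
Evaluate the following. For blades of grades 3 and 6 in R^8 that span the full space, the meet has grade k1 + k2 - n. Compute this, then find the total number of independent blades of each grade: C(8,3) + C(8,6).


Meet grade = grade(A) + grade(B) - n
= 3 + 6 - 8 = 1
C(8,3) = 56
C(8,6) = 28
dim_A + dim_B = 56 + 28 = 84


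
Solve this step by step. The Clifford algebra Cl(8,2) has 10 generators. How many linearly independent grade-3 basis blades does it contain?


Number of grade-k basis blades in Cl(p,q) with n = p + q is C(n, k).
n = 8 + 2 = 10
C(10, 3) = 10! / (3! * 7!)
= 3628800 / (6 * 5040)
= 120


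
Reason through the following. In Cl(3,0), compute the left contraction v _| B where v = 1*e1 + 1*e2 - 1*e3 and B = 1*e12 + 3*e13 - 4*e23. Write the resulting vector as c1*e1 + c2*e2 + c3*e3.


Left contraction v _| B = <vB>_1 (grade-1 part of the geometric product vB).
Using e1_|e12 = e2, e2_|e12 = -e1, e1_|e13 = e3, e3_|e13 = -e1, e2_|e23 = e3, e3_|e23 = -e2:
e1 coeff: -v2*b12 - v3*b13 = -(1)*(1) - (-1)*(3) = 2
e2 coeff: v1*b12 - v3*b23 = (1)*(1) - (-1)*(-4) = -3
e3 coeff: v1*b13 + v2*b23 = (1)*(3) + (1)*(-4) = -1
v _| B = 2*e1 - 3*e2 - 1*e3


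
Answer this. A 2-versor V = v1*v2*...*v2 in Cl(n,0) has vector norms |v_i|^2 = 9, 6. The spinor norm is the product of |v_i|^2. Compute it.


Spinor norm N(V) = |v1|^2 * |v2|^2 * ... * |v2|^2
= 9 * 6
Running product: 9, 54
N(V) = 54


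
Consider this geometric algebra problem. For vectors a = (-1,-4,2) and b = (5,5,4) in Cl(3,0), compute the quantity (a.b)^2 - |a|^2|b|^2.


a . b = (-1)*5 + (-4)*5 + 2*4
= -5 + (-20) + 8 = -17
|a|^2 = (-1)^2 + (-4)^2 + 2^2 = 21
|b|^2 = 5^2 + 5^2 + 4^2 = 66
(a.b)^2 = (-17)^2 = 289
|a|^2 * |b|^2 = 21 * 66 = 1386
Result = 289 - 1386 = -1097


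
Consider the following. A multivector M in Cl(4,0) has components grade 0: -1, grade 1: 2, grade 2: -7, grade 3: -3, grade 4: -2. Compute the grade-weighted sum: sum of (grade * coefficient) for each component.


Grade-weighted sum = sum of grade_k * coefficient_k
0*(-1) = 0
1*2 = 2
2*(-7) = -14
3*(-3) = -9
4*(-2) = -8
Total = 0 + 2 + (-14) + (-9) + (-8) = -29


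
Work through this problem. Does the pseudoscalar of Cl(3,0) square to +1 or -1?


The pseudoscalar I = e1...e_n (product of all n generators) of Cl(p,q) satisfies I^2 = (-1)^(q + n(n-1)/2).
p = 3, q = 0, n = p + q = 3
n(n-1)/2 = 3 * 2 / 2 = 3
Exponent = q + n(n-1)/2 = 0 + 3 = 3
I^2 = (-1)^3 = -1


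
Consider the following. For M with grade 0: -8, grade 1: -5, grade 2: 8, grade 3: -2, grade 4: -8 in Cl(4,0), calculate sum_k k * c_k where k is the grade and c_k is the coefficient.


Grade-weighted sum = sum of grade_k * coefficient_k
0*(-8) = 0
1*(-5) = -5
2*8 = 16
3*(-2) = -6
4*(-8) = -32
Total = 0 + (-5) + 16 + (-6) + (-32) = -27
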